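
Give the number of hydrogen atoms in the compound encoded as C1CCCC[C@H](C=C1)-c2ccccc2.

18

Hydrogens are implicit in SMILES; fill each atom to its normal valence:
  5 × C: 2 H each → 10
  5 × C (aromatic): 1 H each → 5
  3 × C: 1 H each → 3
  1 × C (aromatic): no H
  Total hydrogens = 18.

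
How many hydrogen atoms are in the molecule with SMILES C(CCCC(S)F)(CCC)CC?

Hydrogens are implicit in SMILES; fill each atom to its normal valence:
  6 × C: 2 H each → 12
  2 × C: 3 H each → 6
  2 × C: 1 H each → 2
  1 × F: no H
  1 × S: 1 H
  Total hydrogens = 21.

21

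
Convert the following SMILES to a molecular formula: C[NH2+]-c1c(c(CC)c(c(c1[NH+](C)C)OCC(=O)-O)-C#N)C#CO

[C16H21N3O4]2+

Heavy atoms from the SMILES: 16 C, 3 N, 4 O.
Implicit hydrogens by atom environment:
  6 × C (aromatic): no H
  4 × C: 3 H each → 12
  4 × C: no H
  2 × C: 2 H each → 4
  2 × O: 1 H each → 2
  2 × O: no H
  1 × N (charge +1): 2 H
  1 × N (charge +1): 1 H
  1 × N: no H
  Total hydrogens = 21.
Net charge +2.
Molecular formula: [C16H21N3O4]2+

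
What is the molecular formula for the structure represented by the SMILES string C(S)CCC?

Heavy atoms from the SMILES: 4 C, 1 S.
Implicit hydrogens by atom environment:
  3 × C: 2 H each → 6
  1 × C: 3 H
  1 × S: 1 H
  Total hydrogens = 10.
Molecular formula: C4H10S

C4H10S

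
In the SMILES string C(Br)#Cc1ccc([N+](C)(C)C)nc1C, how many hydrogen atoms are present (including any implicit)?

Hydrogens are implicit in SMILES; fill each atom to its normal valence:
  4 × C: 3 H each → 12
  3 × C (aromatic): no H
  2 × C (aromatic): 1 H each → 2
  2 × C: no H
  1 × Br: no H
  1 × N (aromatic): no H
  1 × N (charge +1): no H
  Total hydrogens = 14.

14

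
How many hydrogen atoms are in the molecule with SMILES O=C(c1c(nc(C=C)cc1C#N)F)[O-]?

Hydrogens are implicit in SMILES; fill each atom to its normal valence:
  4 × C (aromatic): no H
  2 × C: no H
  1 × C: 2 H
  1 × C (aromatic): 1 H
  1 × C: 1 H
  1 × F: no H
  1 × N (aromatic): no H
  1 × N: no H
  1 × O: no H
  1 × O (charge -1): no H
  Total hydrogens = 4.

4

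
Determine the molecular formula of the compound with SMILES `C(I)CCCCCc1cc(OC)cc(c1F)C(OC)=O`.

Heavy atoms from the SMILES: 15 C, 1 F, 1 I, 3 O.
Implicit hydrogens by atom environment:
  6 × C: 2 H each → 12
  4 × C (aromatic): no H
  3 × O: no H
  2 × C: 3 H each → 6
  2 × C (aromatic): 1 H each → 2
  1 × C: no H
  1 × F: no H
  1 × I: no H
  Total hydrogens = 20.
Molecular formula: C15H20FIO3

C15H20FIO3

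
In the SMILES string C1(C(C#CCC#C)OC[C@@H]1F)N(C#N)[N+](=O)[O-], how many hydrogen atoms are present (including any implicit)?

8

Hydrogens are implicit in SMILES; fill each atom to its normal valence:
  4 × C: 1 H each → 4
  4 × C: no H
  2 × C: 2 H each → 4
  2 × N: no H
  2 × O: no H
  1 × F: no H
  1 × N (charge +1): no H
  1 × O (charge -1): no H
  Total hydrogens = 8.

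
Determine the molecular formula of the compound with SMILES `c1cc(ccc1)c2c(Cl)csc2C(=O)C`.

Heavy atoms from the SMILES: 12 C, 1 Cl, 1 O, 1 S.
Implicit hydrogens by atom environment:
  6 × C (aromatic): 1 H each → 6
  4 × C (aromatic): no H
  1 × C: 3 H
  1 × C: no H
  1 × Cl: no H
  1 × O: no H
  1 × S (aromatic): no H
  Total hydrogens = 9.
Molecular formula: C12H9ClOS

C12H9ClOS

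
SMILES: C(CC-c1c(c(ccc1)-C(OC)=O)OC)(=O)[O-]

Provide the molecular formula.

Heavy atoms from the SMILES: 12 C, 5 O.
Implicit hydrogens by atom environment:
  4 × O: no H
  3 × C (aromatic): 1 H each → 3
  3 × C (aromatic): no H
  2 × C: 3 H each → 6
  2 × C: 2 H each → 4
  2 × C: no H
  1 × O (charge -1): no H
  Total hydrogens = 13.
Net charge -1.
Molecular formula: C12H13O5-

C12H13O5-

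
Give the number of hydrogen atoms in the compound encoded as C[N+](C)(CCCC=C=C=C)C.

Hydrogens are implicit in SMILES; fill each atom to its normal valence:
  4 × C: 2 H each → 8
  3 × C: 3 H each → 9
  2 × C: no H
  1 × C: 1 H
  1 × N (charge +1): no H
  Total hydrogens = 18.

18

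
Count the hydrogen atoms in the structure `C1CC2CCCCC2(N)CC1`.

19

Hydrogens are implicit in SMILES; fill each atom to its normal valence:
  8 × C: 2 H each → 16
  1 × C: 1 H
  1 × C: no H
  1 × N: 2 H
  Total hydrogens = 19.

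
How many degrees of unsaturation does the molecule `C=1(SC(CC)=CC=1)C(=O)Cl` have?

Molecular formula from the SMILES: C7H7ClOS.
DoU = (2C + 2 + N − H − X)/2 = (2·7 + 2 + 0 − 7 − 1)/2 = 8/2 = 4.
(Structurally: 1 ring(s) + 3 π bond(s) = 4.)

4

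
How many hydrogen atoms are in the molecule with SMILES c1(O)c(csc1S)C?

6

Hydrogens are implicit in SMILES; fill each atom to its normal valence:
  3 × C (aromatic): no H
  1 × C: 3 H
  1 × C (aromatic): 1 H
  1 × O: 1 H
  1 × S: 1 H
  1 × S (aromatic): no H
  Total hydrogens = 6.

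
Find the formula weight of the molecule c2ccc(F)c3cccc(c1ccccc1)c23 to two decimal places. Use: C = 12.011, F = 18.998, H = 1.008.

222.26

Molecular formula: C16H11F.
M = 16×12.011 + 1×18.998 + 11×1.008 = 222.26 g/mol.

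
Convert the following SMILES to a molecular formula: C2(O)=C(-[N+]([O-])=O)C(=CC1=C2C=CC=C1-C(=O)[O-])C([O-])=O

Heavy atoms from the SMILES: 12 C, 1 N, 7 O.
Implicit hydrogens by atom environment:
  6 × C (aromatic): no H
  4 × C (aromatic): 1 H each → 4
  3 × O: no H
  3 × O (charge -1): no H
  2 × C: no H
  1 × N (charge +1): no H
  1 × O: 1 H
  Total hydrogens = 5.
Net charge -2.
Molecular formula: [C12H5NO7]2-

[C12H5NO7]2-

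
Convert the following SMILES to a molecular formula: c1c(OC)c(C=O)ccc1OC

Heavy atoms from the SMILES: 9 C, 3 O.
Implicit hydrogens by atom environment:
  3 × C (aromatic): 1 H each → 3
  3 × C (aromatic): no H
  3 × O: no H
  2 × C: 3 H each → 6
  1 × C: 1 H
  Total hydrogens = 10.
Molecular formula: C9H10O3

C9H10O3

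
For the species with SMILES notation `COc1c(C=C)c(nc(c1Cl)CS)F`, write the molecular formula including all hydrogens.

Heavy atoms from the SMILES: 9 C, 1 Cl, 1 F, 1 N, 1 O, 1 S.
Implicit hydrogens by atom environment:
  5 × C (aromatic): no H
  2 × C: 2 H each → 4
  1 × C: 3 H
  1 × C: 1 H
  1 × Cl: no H
  1 × F: no H
  1 × N (aromatic): no H
  1 × O: no H
  1 × S: 1 H
  Total hydrogens = 9.
Molecular formula: C9H9ClFNOS

C9H9ClFNOS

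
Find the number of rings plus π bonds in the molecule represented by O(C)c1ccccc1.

4

Molecular formula from the SMILES: C7H8O.
DoU = (2C + 2 + N − H − X)/2 = (2·7 + 2 + 0 − 8 − 0)/2 = 8/2 = 4.
(Structurally: 1 ring(s) + 3 π bond(s) = 4.)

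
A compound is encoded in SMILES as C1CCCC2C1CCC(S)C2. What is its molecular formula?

C10H18S

Heavy atoms from the SMILES: 10 C, 1 S.
Implicit hydrogens by atom environment:
  7 × C: 2 H each → 14
  3 × C: 1 H each → 3
  1 × S: 1 H
  Total hydrogens = 18.
Molecular formula: C10H18S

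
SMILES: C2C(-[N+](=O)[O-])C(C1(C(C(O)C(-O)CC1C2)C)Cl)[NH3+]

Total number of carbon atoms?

The symbol for carbon appears 11 times in the SMILES. (Cl is a single chlorine, not C + l.)

11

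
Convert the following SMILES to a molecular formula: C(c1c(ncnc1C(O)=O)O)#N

C6H3N3O3

Heavy atoms from the SMILES: 6 C, 3 N, 3 O.
Implicit hydrogens by atom environment:
  3 × C (aromatic): no H
  2 × C: no H
  2 × N (aromatic): no H
  2 × O: 1 H each → 2
  1 × C (aromatic): 1 H
  1 × N: no H
  1 × O: no H
  Total hydrogens = 3.
Molecular formula: C6H3N3O3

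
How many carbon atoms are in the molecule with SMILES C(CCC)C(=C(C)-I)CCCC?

11

The symbol for carbon appears 11 times in the SMILES.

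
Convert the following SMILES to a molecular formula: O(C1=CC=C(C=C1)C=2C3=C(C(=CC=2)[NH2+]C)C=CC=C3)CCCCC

Heavy atoms from the SMILES: 22 C, 1 N, 1 O.
Implicit hydrogens by atom environment:
  10 × C (aromatic): 1 H each → 10
  6 × C (aromatic): no H
  4 × C: 2 H each → 8
  2 × C: 3 H each → 6
  1 × N (charge +1): 2 H
  1 × O: no H
  Total hydrogens = 26.
Net charge +1.
Molecular formula: C22H26NO+

C22H26NO+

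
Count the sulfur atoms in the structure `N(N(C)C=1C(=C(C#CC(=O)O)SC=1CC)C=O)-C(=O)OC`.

1

The symbol for sulfur appears 1 time in the SMILES.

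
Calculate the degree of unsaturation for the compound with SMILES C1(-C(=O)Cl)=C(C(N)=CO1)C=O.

5

Molecular formula from the SMILES: C6H4ClNO3.
DoU = (2C + 2 + N − H − X)/2 = (2·6 + 2 + 1 − 4 − 1)/2 = 10/2 = 5.
(Structurally: 1 ring(s) + 4 π bond(s) = 5.)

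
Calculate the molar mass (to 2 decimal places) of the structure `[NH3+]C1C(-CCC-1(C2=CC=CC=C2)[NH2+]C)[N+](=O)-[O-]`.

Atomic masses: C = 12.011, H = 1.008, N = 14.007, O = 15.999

237.30

Molecular formula: [C12H19N3O2]2+.
M = 12×12.011 + 19×1.008 + 3×14.007 + 2×15.999 = 237.30 g/mol.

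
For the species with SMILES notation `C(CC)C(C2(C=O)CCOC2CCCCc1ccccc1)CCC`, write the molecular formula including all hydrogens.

C22H34O2

Heavy atoms from the SMILES: 22 C, 2 O.
Implicit hydrogens by atom environment:
  10 × C: 2 H each → 20
  5 × C (aromatic): 1 H each → 5
  3 × C: 1 H each → 3
  2 × C: 3 H each → 6
  2 × O: no H
  1 × C: no H
  1 × C (aromatic): no H
  Total hydrogens = 34.
Molecular formula: C22H34O2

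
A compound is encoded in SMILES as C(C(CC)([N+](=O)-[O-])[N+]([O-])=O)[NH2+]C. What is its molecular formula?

Heavy atoms from the SMILES: 5 C, 3 N, 4 O.
Implicit hydrogens by atom environment:
  2 × C: 3 H each → 6
  2 × C: 2 H each → 4
  2 × N (charge +1): no H
  2 × O: no H
  2 × O (charge -1): no H
  1 × C: no H
  1 × N (charge +1): 2 H
  Total hydrogens = 12.
Net charge +1.
Molecular formula: C5H12N3O4+

C5H12N3O4+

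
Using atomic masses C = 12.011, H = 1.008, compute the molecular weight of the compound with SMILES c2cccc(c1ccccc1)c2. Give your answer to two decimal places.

154.21

Molecular formula: C12H10.
M = 12×12.011 + 10×1.008 = 154.21 g/mol.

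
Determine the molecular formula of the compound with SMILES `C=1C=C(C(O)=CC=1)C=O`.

Heavy atoms from the SMILES: 7 C, 2 O.
Implicit hydrogens by atom environment:
  4 × C (aromatic): 1 H each → 4
  2 × C (aromatic): no H
  1 × C: 1 H
  1 × O: 1 H
  1 × O: no H
  Total hydrogens = 6.
Molecular formula: C7H6O2

C7H6O2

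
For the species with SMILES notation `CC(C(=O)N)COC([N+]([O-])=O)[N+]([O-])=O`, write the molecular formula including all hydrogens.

Heavy atoms from the SMILES: 5 C, 3 N, 6 O.
Implicit hydrogens by atom environment:
  4 × O: no H
  2 × C: 1 H each → 2
  2 × N (charge +1): no H
  2 × O (charge -1): no H
  1 × C: 3 H
  1 × C: 2 H
  1 × C: no H
  1 × N: 2 H
  Total hydrogens = 9.
Molecular formula: C5H9N3O6

C5H9N3O6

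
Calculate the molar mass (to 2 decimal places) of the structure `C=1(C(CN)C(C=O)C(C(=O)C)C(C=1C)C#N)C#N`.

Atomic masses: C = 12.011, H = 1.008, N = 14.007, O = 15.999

245.28

Molecular formula: C13H15N3O2.
M = 13×12.011 + 15×1.008 + 3×14.007 + 2×15.999 = 245.28 g/mol.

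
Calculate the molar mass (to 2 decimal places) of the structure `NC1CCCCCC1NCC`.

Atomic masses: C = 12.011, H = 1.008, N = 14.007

Molecular formula: C9H20N2.
M = 9×12.011 + 20×1.008 + 2×14.007 = 156.27 g/mol.

156.27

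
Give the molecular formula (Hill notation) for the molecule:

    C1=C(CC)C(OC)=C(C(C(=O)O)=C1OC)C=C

Heavy atoms from the SMILES: 13 C, 4 O.
Implicit hydrogens by atom environment:
  5 × C (aromatic): no H
  3 × C: 3 H each → 9
  3 × O: no H
  2 × C: 2 H each → 4
  1 × C (aromatic): 1 H
  1 × C: 1 H
  1 × C: no H
  1 × O: 1 H
  Total hydrogens = 16.
Molecular formula: C13H16O4

C13H16O4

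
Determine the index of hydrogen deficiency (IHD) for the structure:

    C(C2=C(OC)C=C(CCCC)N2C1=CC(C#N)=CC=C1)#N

11

Molecular formula from the SMILES: C17H17N3O.
DoU = (2C + 2 + N − H − X)/2 = (2·17 + 2 + 3 − 17 − 0)/2 = 22/2 = 11.
(Structurally: 2 ring(s) + 9 π bond(s) = 11.)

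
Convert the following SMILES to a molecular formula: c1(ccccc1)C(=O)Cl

Heavy atoms from the SMILES: 7 C, 1 Cl, 1 O.
Implicit hydrogens by atom environment:
  5 × C (aromatic): 1 H each → 5
  1 × C (aromatic): no H
  1 × C: no H
  1 × Cl: no H
  1 × O: no H
  Total hydrogens = 5.
Molecular formula: C7H5ClO

C7H5ClO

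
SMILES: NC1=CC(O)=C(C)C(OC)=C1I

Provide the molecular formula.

Heavy atoms from the SMILES: 8 C, 1 I, 1 N, 2 O.
Implicit hydrogens by atom environment:
  5 × C (aromatic): no H
  2 × C: 3 H each → 6
  1 × C (aromatic): 1 H
  1 × I: no H
  1 × N: 2 H
  1 × O: 1 H
  1 × O: no H
  Total hydrogens = 10.
Molecular formula: C8H10INO2

C8H10INO2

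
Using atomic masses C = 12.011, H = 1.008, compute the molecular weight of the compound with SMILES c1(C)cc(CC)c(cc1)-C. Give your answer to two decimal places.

Molecular formula: C10H14.
M = 10×12.011 + 14×1.008 = 134.22 g/mol.

134.22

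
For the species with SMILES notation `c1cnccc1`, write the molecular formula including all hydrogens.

Heavy atoms from the SMILES: 5 C, 1 N.
Implicit hydrogens by atom environment:
  5 × C (aromatic): 1 H each → 5
  1 × N (aromatic): no H
  Total hydrogens = 5.
Molecular formula: C5H5N

C5H5N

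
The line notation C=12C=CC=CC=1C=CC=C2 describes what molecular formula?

Heavy atoms from the SMILES: 10 C.
Implicit hydrogens by atom environment:
  8 × C (aromatic): 1 H each → 8
  2 × C (aromatic): no H
  Total hydrogens = 8.
Molecular formula: C10H8

C10H8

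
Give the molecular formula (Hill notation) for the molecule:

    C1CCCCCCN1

Heavy atoms from the SMILES: 7 C, 1 N.
Implicit hydrogens by atom environment:
  7 × C: 2 H each → 14
  1 × N: 1 H
  Total hydrogens = 15.
Molecular formula: C7H15N

C7H15N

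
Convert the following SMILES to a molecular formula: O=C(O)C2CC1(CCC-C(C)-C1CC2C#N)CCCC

Heavy atoms from the SMILES: 17 C, 1 N, 2 O.
Implicit hydrogens by atom environment:
  8 × C: 2 H each → 16
  4 × C: 1 H each → 4
  3 × C: no H
  2 × C: 3 H each → 6
  1 × N: no H
  1 × O: 1 H
  1 × O: no H
  Total hydrogens = 27.
Molecular formula: C17H27NO2

C17H27NO2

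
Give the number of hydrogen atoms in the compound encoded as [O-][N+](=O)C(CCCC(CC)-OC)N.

18

Hydrogens are implicit in SMILES; fill each atom to its normal valence:
  4 × C: 2 H each → 8
  2 × C: 3 H each → 6
  2 × C: 1 H each → 2
  2 × O: no H
  1 × N: 2 H
  1 × N (charge +1): no H
  1 × O (charge -1): no H
  Total hydrogens = 18.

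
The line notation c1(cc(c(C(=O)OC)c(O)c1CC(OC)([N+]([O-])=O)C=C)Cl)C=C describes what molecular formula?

C15H16ClNO6

Heavy atoms from the SMILES: 15 C, 1 Cl, 1 N, 6 O.
Implicit hydrogens by atom environment:
  5 × C (aromatic): no H
  4 × O: no H
  3 × C: 2 H each → 6
  2 × C: 3 H each → 6
  2 × C: 1 H each → 2
  2 × C: no H
  1 × C (aromatic): 1 H
  1 × Cl: no H
  1 × N (charge +1): no H
  1 × O: 1 H
  1 × O (charge -1): no H
  Total hydrogens = 16.
Molecular formula: C15H16ClNO6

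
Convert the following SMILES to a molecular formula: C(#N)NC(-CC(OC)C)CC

Heavy atoms from the SMILES: 8 C, 2 N, 1 O.
Implicit hydrogens by atom environment:
  3 × C: 3 H each → 9
  2 × C: 2 H each → 4
  2 × C: 1 H each → 2
  1 × C: no H
  1 × N: 1 H
  1 × N: no H
  1 × O: no H
  Total hydrogens = 16.
Molecular formula: C8H16N2O

C8H16N2O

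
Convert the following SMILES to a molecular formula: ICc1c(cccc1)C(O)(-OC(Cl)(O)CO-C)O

C11H14ClIO5

Heavy atoms from the SMILES: 11 C, 1 Cl, 1 I, 5 O.
Implicit hydrogens by atom environment:
  4 × C (aromatic): 1 H each → 4
  3 × O: 1 H each → 3
  2 × C: 2 H each → 4
  2 × C: no H
  2 × C (aromatic): no H
  2 × O: no H
  1 × C: 3 H
  1 × Cl: no H
  1 × I: no H
  Total hydrogens = 14.
Molecular formula: C11H14ClIO5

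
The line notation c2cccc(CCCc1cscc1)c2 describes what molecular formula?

Heavy atoms from the SMILES: 13 C, 1 S.
Implicit hydrogens by atom environment:
  8 × C (aromatic): 1 H each → 8
  3 × C: 2 H each → 6
  2 × C (aromatic): no H
  1 × S (aromatic): no H
  Total hydrogens = 14.
Molecular formula: C13H14S

C13H14S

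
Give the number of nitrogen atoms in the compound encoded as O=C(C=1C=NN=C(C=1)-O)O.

2

The symbol for nitrogen appears 2 times in the SMILES.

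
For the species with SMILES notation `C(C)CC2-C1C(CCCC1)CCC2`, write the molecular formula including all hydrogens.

C13H24

Heavy atoms from the SMILES: 13 C.
Implicit hydrogens by atom environment:
  9 × C: 2 H each → 18
  3 × C: 1 H each → 3
  1 × C: 3 H
  Total hydrogens = 24.
Molecular formula: C13H24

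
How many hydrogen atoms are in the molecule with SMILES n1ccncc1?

Hydrogens are implicit in SMILES; fill each atom to its normal valence:
  4 × C (aromatic): 1 H each → 4
  2 × N (aromatic): no H
  Total hydrogens = 4.

4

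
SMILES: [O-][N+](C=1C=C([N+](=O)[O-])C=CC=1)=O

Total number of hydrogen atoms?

4

Hydrogens are implicit in SMILES; fill each atom to its normal valence:
  4 × C (aromatic): 1 H each → 4
  2 × C (aromatic): no H
  2 × N (charge +1): no H
  2 × O: no H
  2 × O (charge -1): no H
  Total hydrogens = 4.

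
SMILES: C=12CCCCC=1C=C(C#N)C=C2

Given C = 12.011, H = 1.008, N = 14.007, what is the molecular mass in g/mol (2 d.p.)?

Molecular formula: C11H11N.
M = 11×12.011 + 11×1.008 + 1×14.007 = 157.22 g/mol.

157.22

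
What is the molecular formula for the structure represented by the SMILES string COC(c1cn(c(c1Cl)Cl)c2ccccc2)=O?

C12H9Cl2NO2

Heavy atoms from the SMILES: 12 C, 2 Cl, 1 N, 2 O.
Implicit hydrogens by atom environment:
  6 × C (aromatic): 1 H each → 6
  4 × C (aromatic): no H
  2 × Cl: no H
  2 × O: no H
  1 × C: 3 H
  1 × C: no H
  1 × N (aromatic): no H
  Total hydrogens = 9.
Molecular formula: C12H9Cl2NO2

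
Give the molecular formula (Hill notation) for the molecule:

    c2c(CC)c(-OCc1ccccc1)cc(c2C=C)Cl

C17H17ClO

Heavy atoms from the SMILES: 17 C, 1 Cl, 1 O.
Implicit hydrogens by atom environment:
  7 × C (aromatic): 1 H each → 7
  5 × C (aromatic): no H
  3 × C: 2 H each → 6
  1 × C: 3 H
  1 × C: 1 H
  1 × Cl: no H
  1 × O: no H
  Total hydrogens = 17.
Molecular formula: C17H17ClO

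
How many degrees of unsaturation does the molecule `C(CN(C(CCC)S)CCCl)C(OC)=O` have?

1

Molecular formula from the SMILES: C10H20ClNO2S.
DoU = (2C + 2 + N − H − X)/2 = (2·10 + 2 + 1 − 20 − 1)/2 = 2/2 = 1.
(Structurally: 0 ring(s) + 1 π bond(s) = 1.)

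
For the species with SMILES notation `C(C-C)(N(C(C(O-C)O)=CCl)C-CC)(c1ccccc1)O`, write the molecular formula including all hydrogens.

C16H24ClNO3

Heavy atoms from the SMILES: 16 C, 1 Cl, 1 N, 3 O.
Implicit hydrogens by atom environment:
  5 × C (aromatic): 1 H each → 5
  3 × C: 3 H each → 9
  3 × C: 2 H each → 6
  2 × C: 1 H each → 2
  2 × C: no H
  2 × O: 1 H each → 2
  1 × C (aromatic): no H
  1 × Cl: no H
  1 × N: no H
  1 × O: no H
  Total hydrogens = 24.
Molecular formula: C16H24ClNO3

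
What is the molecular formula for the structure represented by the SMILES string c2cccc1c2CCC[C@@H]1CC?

C12H16

Heavy atoms from the SMILES: 12 C.
Implicit hydrogens by atom environment:
  4 × C: 2 H each → 8
  4 × C (aromatic): 1 H each → 4
  2 × C (aromatic): no H
  1 × C: 3 H
  1 × C: 1 H
  Total hydrogens = 16.
Molecular formula: C12H16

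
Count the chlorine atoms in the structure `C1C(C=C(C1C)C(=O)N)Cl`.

1

The symbol for chlorine appears 1 time in the SMILES.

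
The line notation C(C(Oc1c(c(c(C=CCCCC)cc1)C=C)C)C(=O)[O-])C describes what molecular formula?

Heavy atoms from the SMILES: 19 C, 3 O.
Implicit hydrogens by atom environment:
  5 × C: 2 H each → 10
  4 × C: 1 H each → 4
  4 × C (aromatic): no H
  3 × C: 3 H each → 9
  2 × C (aromatic): 1 H each → 2
  2 × O: no H
  1 × C: no H
  1 × O (charge -1): no H
  Total hydrogens = 25.
Net charge -1.
Molecular formula: C19H25O3-

C19H25O3-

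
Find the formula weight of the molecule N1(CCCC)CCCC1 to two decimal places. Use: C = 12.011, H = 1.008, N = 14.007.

127.23

Molecular formula: C8H17N.
M = 8×12.011 + 17×1.008 + 1×14.007 = 127.23 g/mol.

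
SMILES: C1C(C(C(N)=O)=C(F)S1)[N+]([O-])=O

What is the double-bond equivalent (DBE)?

4

Molecular formula from the SMILES: C5H5FN2O3S.
DoU = (2C + 2 + N − H − X)/2 = (2·5 + 2 + 2 − 5 − 1)/2 = 8/2 = 4.
(Structurally: 1 ring(s) + 3 π bond(s) = 4.)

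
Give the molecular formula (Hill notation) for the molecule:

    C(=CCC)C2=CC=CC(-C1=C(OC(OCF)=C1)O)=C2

Heavy atoms from the SMILES: 15 C, 1 F, 3 O.
Implicit hydrogens by atom environment:
  5 × C (aromatic): 1 H each → 5
  5 × C (aromatic): no H
  2 × C: 2 H each → 4
  2 × C: 1 H each → 2
  1 × C: 3 H
  1 × F: no H
  1 × O: 1 H
  1 × O (aromatic): no H
  1 × O: no H
  Total hydrogens = 15.
Molecular formula: C15H15FO3

C15H15FO3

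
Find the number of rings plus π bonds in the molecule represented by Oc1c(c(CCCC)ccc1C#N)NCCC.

Molecular formula from the SMILES: C14H20N2O.
DoU = (2C + 2 + N − H − X)/2 = (2·14 + 2 + 2 − 20 − 0)/2 = 12/2 = 6.
(Structurally: 1 ring(s) + 5 π bond(s) = 6.)

6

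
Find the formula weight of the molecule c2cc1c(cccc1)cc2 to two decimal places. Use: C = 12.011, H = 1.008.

Molecular formula: C10H8.
M = 10×12.011 + 8×1.008 = 128.17 g/mol.

128.17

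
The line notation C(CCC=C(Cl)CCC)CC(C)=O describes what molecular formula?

Heavy atoms from the SMILES: 11 C, 1 Cl, 1 O.
Implicit hydrogens by atom environment:
  6 × C: 2 H each → 12
  2 × C: 3 H each → 6
  2 × C: no H
  1 × C: 1 H
  1 × Cl: no H
  1 × O: no H
  Total hydrogens = 19.
Molecular formula: C11H19ClO

C11H19ClO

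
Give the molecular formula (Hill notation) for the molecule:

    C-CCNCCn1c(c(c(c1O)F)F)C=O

Heavy atoms from the SMILES: 10 C, 2 F, 2 N, 2 O.
Implicit hydrogens by atom environment:
  4 × C: 2 H each → 8
  4 × C (aromatic): no H
  2 × F: no H
  1 × C: 3 H
  1 × C: 1 H
  1 × N: 1 H
  1 × N (aromatic): no H
  1 × O: 1 H
  1 × O: no H
  Total hydrogens = 14.
Molecular formula: C10H14F2N2O2

C10H14F2N2O2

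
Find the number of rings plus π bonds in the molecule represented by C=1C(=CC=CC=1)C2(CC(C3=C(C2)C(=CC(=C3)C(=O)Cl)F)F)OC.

Molecular formula from the SMILES: C18H15ClF2O2.
DoU = (2C + 2 + N − H − X)/2 = (2·18 + 2 + 0 − 15 − 3)/2 = 20/2 = 10.
(Structurally: 3 ring(s) + 7 π bond(s) = 10.)

10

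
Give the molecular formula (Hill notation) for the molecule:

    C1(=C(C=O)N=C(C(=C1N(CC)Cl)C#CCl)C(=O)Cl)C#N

C12H6Cl3N3O2

Heavy atoms from the SMILES: 12 C, 3 Cl, 3 N, 2 O.
Implicit hydrogens by atom environment:
  5 × C (aromatic): no H
  4 × C: no H
  3 × Cl: no H
  2 × N: no H
  2 × O: no H
  1 × C: 3 H
  1 × C: 2 H
  1 × C: 1 H
  1 × N (aromatic): no H
  Total hydrogens = 6.
Molecular formula: C12H6Cl3N3O2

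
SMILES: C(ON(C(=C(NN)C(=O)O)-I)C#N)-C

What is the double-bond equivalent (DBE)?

Molecular formula from the SMILES: C6H9IN4O3.
DoU = (2C + 2 + N − H − X)/2 = (2·6 + 2 + 4 − 9 − 1)/2 = 8/2 = 4.
(Structurally: 0 ring(s) + 4 π bond(s) = 4.)

4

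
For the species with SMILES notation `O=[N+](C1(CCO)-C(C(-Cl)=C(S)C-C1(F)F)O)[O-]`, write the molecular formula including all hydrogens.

Heavy atoms from the SMILES: 8 C, 1 Cl, 2 F, 1 N, 4 O, 1 S.
Implicit hydrogens by atom environment:
  4 × C: no H
  3 × C: 2 H each → 6
  2 × F: no H
  2 × O: 1 H each → 2
  1 × C: 1 H
  1 × Cl: no H
  1 × N (charge +1): no H
  1 × O: no H
  1 × O (charge -1): no H
  1 × S: 1 H
  Total hydrogens = 10.
Molecular formula: C8H10ClF2NO4S

C8H10ClF2NO4S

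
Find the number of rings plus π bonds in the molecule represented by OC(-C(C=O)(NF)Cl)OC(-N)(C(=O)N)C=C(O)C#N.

5

Molecular formula from the SMILES: C8H10ClFN4O5.
DoU = (2C + 2 + N − H − X)/2 = (2·8 + 2 + 4 − 10 − 2)/2 = 10/2 = 5.
(Structurally: 0 ring(s) + 5 π bond(s) = 5.)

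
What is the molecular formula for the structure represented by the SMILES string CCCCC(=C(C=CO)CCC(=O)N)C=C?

Heavy atoms from the SMILES: 13 C, 1 N, 2 O.
Implicit hydrogens by atom environment:
  6 × C: 2 H each → 12
  3 × C: 1 H each → 3
  3 × C: no H
  1 × C: 3 H
  1 × N: 2 H
  1 × O: 1 H
  1 × O: no H
  Total hydrogens = 21.
Molecular formula: C13H21NO2

C13H21NO2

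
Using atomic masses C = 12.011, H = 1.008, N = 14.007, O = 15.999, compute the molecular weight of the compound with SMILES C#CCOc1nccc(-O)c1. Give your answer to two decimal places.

149.15

Molecular formula: C8H7NO2.
M = 8×12.011 + 7×1.008 + 1×14.007 + 2×15.999 = 149.15 g/mol.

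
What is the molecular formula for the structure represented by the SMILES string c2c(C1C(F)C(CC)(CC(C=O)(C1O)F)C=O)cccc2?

Heavy atoms from the SMILES: 16 C, 2 F, 3 O.
Implicit hydrogens by atom environment:
  5 × C: 1 H each → 5
  5 × C (aromatic): 1 H each → 5
  2 × C: 2 H each → 4
  2 × C: no H
  2 × F: no H
  2 × O: no H
  1 × C: 3 H
  1 × C (aromatic): no H
  1 × O: 1 H
  Total hydrogens = 18.
Molecular formula: C16H18F2O3

C16H18F2O3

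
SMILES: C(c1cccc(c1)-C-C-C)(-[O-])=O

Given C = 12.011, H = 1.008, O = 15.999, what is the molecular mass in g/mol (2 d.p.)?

163.20

Molecular formula: C10H11O2-.
M = 10×12.011 + 11×1.008 + 2×15.999 = 163.20 g/mol.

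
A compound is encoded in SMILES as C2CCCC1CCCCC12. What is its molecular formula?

Heavy atoms from the SMILES: 10 C.
Implicit hydrogens by atom environment:
  8 × C: 2 H each → 16
  2 × C: 1 H each → 2
  Total hydrogens = 18.
Molecular formula: C10H18

C10H18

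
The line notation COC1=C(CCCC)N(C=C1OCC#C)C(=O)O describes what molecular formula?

C13H17NO4

Heavy atoms from the SMILES: 13 C, 1 N, 4 O.
Implicit hydrogens by atom environment:
  4 × C: 2 H each → 8
  3 × C (aromatic): no H
  3 × O: no H
  2 × C: 3 H each → 6
  2 × C: no H
  1 × C (aromatic): 1 H
  1 × C: 1 H
  1 × N (aromatic): no H
  1 × O: 1 H
  Total hydrogens = 17.
Molecular formula: C13H17NO4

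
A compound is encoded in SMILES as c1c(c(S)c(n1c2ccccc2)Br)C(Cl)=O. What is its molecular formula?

C11H7BrClNOS

Heavy atoms from the SMILES: 1 Br, 11 C, 1 Cl, 1 N, 1 O, 1 S.
Implicit hydrogens by atom environment:
  6 × C (aromatic): 1 H each → 6
  4 × C (aromatic): no H
  1 × Br: no H
  1 × C: no H
  1 × Cl: no H
  1 × N (aromatic): no H
  1 × O: no H
  1 × S: 1 H
  Total hydrogens = 7.
Molecular formula: C11H7BrClNOS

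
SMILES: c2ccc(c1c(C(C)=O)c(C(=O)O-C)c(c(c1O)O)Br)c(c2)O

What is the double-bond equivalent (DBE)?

Molecular formula from the SMILES: C16H13BrO6.
DoU = (2C + 2 + N − H − X)/2 = (2·16 + 2 + 0 − 13 − 1)/2 = 20/2 = 10.
(Structurally: 2 ring(s) + 8 π bond(s) = 10.)

10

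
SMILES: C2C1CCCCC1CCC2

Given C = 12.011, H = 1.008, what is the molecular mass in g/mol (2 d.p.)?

138.25

Molecular formula: C10H18.
M = 10×12.011 + 18×1.008 = 138.25 g/mol.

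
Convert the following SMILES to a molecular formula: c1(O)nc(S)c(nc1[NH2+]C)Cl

C5H7ClN3OS+

Heavy atoms from the SMILES: 5 C, 1 Cl, 3 N, 1 O, 1 S.
Implicit hydrogens by atom environment:
  4 × C (aromatic): no H
  2 × N (aromatic): no H
  1 × C: 3 H
  1 × Cl: no H
  1 × N (charge +1): 2 H
  1 × O: 1 H
  1 × S: 1 H
  Total hydrogens = 7.
Net charge +1.
Molecular formula: C5H7ClN3OS+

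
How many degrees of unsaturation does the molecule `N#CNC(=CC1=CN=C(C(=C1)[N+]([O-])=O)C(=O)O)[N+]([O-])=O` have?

10

Molecular formula from the SMILES: C9H5N5O6.
DoU = (2C + 2 + N − H − X)/2 = (2·9 + 2 + 5 − 5 − 0)/2 = 20/2 = 10.
(Structurally: 1 ring(s) + 9 π bond(s) = 10.)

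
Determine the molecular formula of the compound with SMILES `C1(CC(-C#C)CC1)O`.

C7H10O

Heavy atoms from the SMILES: 7 C, 1 O.
Implicit hydrogens by atom environment:
  3 × C: 2 H each → 6
  3 × C: 1 H each → 3
  1 × C: no H
  1 × O: 1 H
  Total hydrogens = 10.
Molecular formula: C7H10O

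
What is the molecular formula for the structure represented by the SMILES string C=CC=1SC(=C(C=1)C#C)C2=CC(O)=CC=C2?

Heavy atoms from the SMILES: 14 C, 1 O, 1 S.
Implicit hydrogens by atom environment:
  5 × C (aromatic): 1 H each → 5
  5 × C (aromatic): no H
  2 × C: 1 H each → 2
  1 × C: 2 H
  1 × C: no H
  1 × O: 1 H
  1 × S (aromatic): no H
  Total hydrogens = 10.
Molecular formula: C14H10OS

C14H10OS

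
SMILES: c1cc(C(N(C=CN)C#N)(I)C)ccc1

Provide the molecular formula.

C11H12IN3

Heavy atoms from the SMILES: 11 C, 1 I, 3 N.
Implicit hydrogens by atom environment:
  5 × C (aromatic): 1 H each → 5
  2 × C: 1 H each → 2
  2 × C: no H
  2 × N: no H
  1 × C: 3 H
  1 × C (aromatic): no H
  1 × I: no H
  1 × N: 2 H
  Total hydrogens = 12.
Molecular formula: C11H12IN3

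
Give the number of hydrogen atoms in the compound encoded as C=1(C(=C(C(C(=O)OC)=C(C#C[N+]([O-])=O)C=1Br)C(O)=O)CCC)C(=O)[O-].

11

Hydrogens are implicit in SMILES; fill each atom to its normal valence:
  6 × C (aromatic): no H
  5 × C: no H
  5 × O: no H
  2 × C: 3 H each → 6
  2 × C: 2 H each → 4
  2 × O (charge -1): no H
  1 × Br: no H
  1 × N (charge +1): no H
  1 × O: 1 H
  Total hydrogens = 11.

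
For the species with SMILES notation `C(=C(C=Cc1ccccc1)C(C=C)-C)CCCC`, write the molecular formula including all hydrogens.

Heavy atoms from the SMILES: 18 C.
Implicit hydrogens by atom environment:
  5 × C: 1 H each → 5
  5 × C (aromatic): 1 H each → 5
  4 × C: 2 H each → 8
  2 × C: 3 H each → 6
  1 × C: no H
  1 × C (aromatic): no H
  Total hydrogens = 24.
Molecular formula: C18H24

C18H24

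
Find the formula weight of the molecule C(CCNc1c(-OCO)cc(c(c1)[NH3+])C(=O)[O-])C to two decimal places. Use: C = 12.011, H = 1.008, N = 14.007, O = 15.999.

Molecular formula: C12H18N2O4.
M = 12×12.011 + 18×1.008 + 2×14.007 + 4×15.999 = 254.29 g/mol.

254.29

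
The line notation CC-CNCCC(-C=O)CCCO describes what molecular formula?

Heavy atoms from the SMILES: 10 C, 1 N, 2 O.
Implicit hydrogens by atom environment:
  7 × C: 2 H each → 14
  2 × C: 1 H each → 2
  1 × C: 3 H
  1 × N: 1 H
  1 × O: 1 H
  1 × O: no H
  Total hydrogens = 21.
Molecular formula: C10H21NO2

C10H21NO2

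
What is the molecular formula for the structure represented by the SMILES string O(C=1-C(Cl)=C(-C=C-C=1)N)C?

C7H8ClNO

Heavy atoms from the SMILES: 7 C, 1 Cl, 1 N, 1 O.
Implicit hydrogens by atom environment:
  3 × C (aromatic): 1 H each → 3
  3 × C (aromatic): no H
  1 × C: 3 H
  1 × Cl: no H
  1 × N: 2 H
  1 × O: no H
  Total hydrogens = 8.
Molecular formula: C7H8ClNO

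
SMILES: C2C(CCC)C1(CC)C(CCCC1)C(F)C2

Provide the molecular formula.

C15H27F

Heavy atoms from the SMILES: 15 C, 1 F.
Implicit hydrogens by atom environment:
  9 × C: 2 H each → 18
  3 × C: 1 H each → 3
  2 × C: 3 H each → 6
  1 × C: no H
  1 × F: no H
  Total hydrogens = 27.
Molecular formula: C15H27F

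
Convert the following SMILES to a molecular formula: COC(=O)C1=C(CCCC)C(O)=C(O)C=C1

Heavy atoms from the SMILES: 12 C, 4 O.
Implicit hydrogens by atom environment:
  4 × C (aromatic): no H
  3 × C: 2 H each → 6
  2 × C: 3 H each → 6
  2 × C (aromatic): 1 H each → 2
  2 × O: 1 H each → 2
  2 × O: no H
  1 × C: no H
  Total hydrogens = 16.
Molecular formula: C12H16O4

C12H16O4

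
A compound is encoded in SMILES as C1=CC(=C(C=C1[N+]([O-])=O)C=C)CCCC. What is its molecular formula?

Heavy atoms from the SMILES: 12 C, 1 N, 2 O.
Implicit hydrogens by atom environment:
  4 × C: 2 H each → 8
  3 × C (aromatic): 1 H each → 3
  3 × C (aromatic): no H
  1 × C: 3 H
  1 × C: 1 H
  1 × N (charge +1): no H
  1 × O: no H
  1 × O (charge -1): no H
  Total hydrogens = 15.
Molecular formula: C12H15NO2

C12H15NO2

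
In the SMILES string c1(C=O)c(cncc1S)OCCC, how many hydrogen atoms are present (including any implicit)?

11

Hydrogens are implicit in SMILES; fill each atom to its normal valence:
  3 × C (aromatic): no H
  2 × C: 2 H each → 4
  2 × C (aromatic): 1 H each → 2
  2 × O: no H
  1 × C: 3 H
  1 × C: 1 H
  1 × N (aromatic): no H
  1 × S: 1 H
  Total hydrogens = 11.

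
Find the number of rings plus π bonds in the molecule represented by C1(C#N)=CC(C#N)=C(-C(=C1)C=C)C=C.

10

Molecular formula from the SMILES: C12H8N2.
DoU = (2C + 2 + N − H − X)/2 = (2·12 + 2 + 2 − 8 − 0)/2 = 20/2 = 10.
(Structurally: 1 ring(s) + 9 π bond(s) = 10.)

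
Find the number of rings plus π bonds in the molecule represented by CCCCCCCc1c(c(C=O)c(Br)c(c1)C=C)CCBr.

6

Molecular formula from the SMILES: C18H24Br2O.
DoU = (2C + 2 + N − H − X)/2 = (2·18 + 2 + 0 − 24 − 2)/2 = 12/2 = 6.
(Structurally: 1 ring(s) + 5 π bond(s) = 6.)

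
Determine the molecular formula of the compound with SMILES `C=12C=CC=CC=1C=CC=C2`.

C10H8

Heavy atoms from the SMILES: 10 C.
Implicit hydrogens by atom environment:
  8 × C (aromatic): 1 H each → 8
  2 × C (aromatic): no H
  Total hydrogens = 8.
Molecular formula: C10H8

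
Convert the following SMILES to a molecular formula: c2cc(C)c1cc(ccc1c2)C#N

Heavy atoms from the SMILES: 12 C, 1 N.
Implicit hydrogens by atom environment:
  6 × C (aromatic): 1 H each → 6
  4 × C (aromatic): no H
  1 × C: 3 H
  1 × C: no H
  1 × N: no H
  Total hydrogens = 9.
Molecular formula: C12H9N

C12H9N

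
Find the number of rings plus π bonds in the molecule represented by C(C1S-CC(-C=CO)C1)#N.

Molecular formula from the SMILES: C7H9NOS.
DoU = (2C + 2 + N − H − X)/2 = (2·7 + 2 + 1 − 9 − 0)/2 = 8/2 = 4.
(Structurally: 1 ring(s) + 3 π bond(s) = 4.)

4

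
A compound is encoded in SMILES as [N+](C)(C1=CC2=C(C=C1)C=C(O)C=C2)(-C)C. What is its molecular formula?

C13H16NO+

Heavy atoms from the SMILES: 13 C, 1 N, 1 O.
Implicit hydrogens by atom environment:
  6 × C (aromatic): 1 H each → 6
  4 × C (aromatic): no H
  3 × C: 3 H each → 9
  1 × N (charge +1): no H
  1 × O: 1 H
  Total hydrogens = 16.
Net charge +1.
Molecular formula: C13H16NO+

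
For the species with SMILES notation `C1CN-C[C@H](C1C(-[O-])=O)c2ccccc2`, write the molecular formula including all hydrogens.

C12H14NO2-

Heavy atoms from the SMILES: 12 C, 1 N, 2 O.
Implicit hydrogens by atom environment:
  5 × C (aromatic): 1 H each → 5
  3 × C: 2 H each → 6
  2 × C: 1 H each → 2
  1 × C: no H
  1 × C (aromatic): no H
  1 × N: 1 H
  1 × O: no H
  1 × O (charge -1): no H
  Total hydrogens = 14.
Net charge -1.
Molecular formula: C12H14NO2-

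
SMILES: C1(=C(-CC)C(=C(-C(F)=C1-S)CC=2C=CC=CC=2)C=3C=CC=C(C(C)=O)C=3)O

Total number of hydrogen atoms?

21

Hydrogens are implicit in SMILES; fill each atom to its normal valence:
  9 × C (aromatic): 1 H each → 9
  9 × C (aromatic): no H
  2 × C: 3 H each → 6
  2 × C: 2 H each → 4
  1 × C: no H
  1 × F: no H
  1 × O: 1 H
  1 × O: no H
  1 × S: 1 H
  Total hydrogens = 21.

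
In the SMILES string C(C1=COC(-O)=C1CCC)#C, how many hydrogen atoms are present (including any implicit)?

Hydrogens are implicit in SMILES; fill each atom to its normal valence:
  3 × C (aromatic): no H
  2 × C: 2 H each → 4
  1 × C: 3 H
  1 × C (aromatic): 1 H
  1 × C: 1 H
  1 × C: no H
  1 × O: 1 H
  1 × O (aromatic): no H
  Total hydrogens = 10.

10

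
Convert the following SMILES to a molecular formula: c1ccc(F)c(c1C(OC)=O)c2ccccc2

C14H11FO2

Heavy atoms from the SMILES: 14 C, 1 F, 2 O.
Implicit hydrogens by atom environment:
  8 × C (aromatic): 1 H each → 8
  4 × C (aromatic): no H
  2 × O: no H
  1 × C: 3 H
  1 × C: no H
  1 × F: no H
  Total hydrogens = 11.
Molecular formula: C14H11FO2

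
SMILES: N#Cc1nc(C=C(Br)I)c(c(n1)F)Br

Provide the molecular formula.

Heavy atoms from the SMILES: 2 Br, 7 C, 1 F, 1 I, 3 N.
Implicit hydrogens by atom environment:
  4 × C (aromatic): no H
  2 × Br: no H
  2 × C: no H
  2 × N (aromatic): no H
  1 × C: 1 H
  1 × F: no H
  1 × I: no H
  1 × N: no H
  Total hydrogens = 1.
Molecular formula: C7HBr2FIN3

C7HBr2FIN3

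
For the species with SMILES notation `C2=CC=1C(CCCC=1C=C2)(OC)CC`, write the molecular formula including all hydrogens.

Heavy atoms from the SMILES: 13 C, 1 O.
Implicit hydrogens by atom environment:
  4 × C: 2 H each → 8
  4 × C (aromatic): 1 H each → 4
  2 × C: 3 H each → 6
  2 × C (aromatic): no H
  1 × C: no H
  1 × O: no H
  Total hydrogens = 18.
Molecular formula: C13H18O

C13H18O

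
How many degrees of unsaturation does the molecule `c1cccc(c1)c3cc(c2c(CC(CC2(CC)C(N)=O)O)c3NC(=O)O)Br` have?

11

Molecular formula from the SMILES: C20H21BrN2O4.
DoU = (2C + 2 + N − H − X)/2 = (2·20 + 2 + 2 − 21 − 1)/2 = 22/2 = 11.
(Structurally: 3 ring(s) + 8 π bond(s) = 11.)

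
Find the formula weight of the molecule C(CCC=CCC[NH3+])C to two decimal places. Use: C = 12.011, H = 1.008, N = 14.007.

128.24

Molecular formula: C8H18N+.
M = 8×12.011 + 18×1.008 + 1×14.007 = 128.24 g/mol.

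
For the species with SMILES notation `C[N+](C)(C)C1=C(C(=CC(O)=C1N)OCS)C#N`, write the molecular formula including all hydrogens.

C11H16N3O2S+

Heavy atoms from the SMILES: 11 C, 3 N, 2 O, 1 S.
Implicit hydrogens by atom environment:
  5 × C (aromatic): no H
  3 × C: 3 H each → 9
  1 × C: 2 H
  1 × C (aromatic): 1 H
  1 × C: no H
  1 × N: 2 H
  1 × N: no H
  1 × N (charge +1): no H
  1 × O: 1 H
  1 × O: no H
  1 × S: 1 H
  Total hydrogens = 16.
Net charge +1.
Molecular formula: C11H16N3O2S+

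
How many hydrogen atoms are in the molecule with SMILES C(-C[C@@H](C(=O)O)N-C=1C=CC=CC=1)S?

13

Hydrogens are implicit in SMILES; fill each atom to its normal valence:
  5 × C (aromatic): 1 H each → 5
  2 × C: 2 H each → 4
  1 × C: 1 H
  1 × C: no H
  1 × C (aromatic): no H
  1 × N: 1 H
  1 × O: 1 H
  1 × O: no H
  1 × S: 1 H
  Total hydrogens = 13.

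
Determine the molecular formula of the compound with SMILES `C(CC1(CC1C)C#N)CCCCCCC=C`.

C15H25N

Heavy atoms from the SMILES: 15 C, 1 N.
Implicit hydrogens by atom environment:
  10 × C: 2 H each → 20
  2 × C: 1 H each → 2
  2 × C: no H
  1 × C: 3 H
  1 × N: no H
  Total hydrogens = 25.
Molecular formula: C15H25N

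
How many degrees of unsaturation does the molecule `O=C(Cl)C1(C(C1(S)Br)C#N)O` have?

Molecular formula from the SMILES: C5H3BrClNO2S.
DoU = (2C + 2 + N − H − X)/2 = (2·5 + 2 + 1 − 3 − 2)/2 = 8/2 = 4.
(Structurally: 1 ring(s) + 3 π bond(s) = 4.)

4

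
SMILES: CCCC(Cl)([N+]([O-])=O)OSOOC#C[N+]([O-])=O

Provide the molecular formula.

C6H7ClN2O7S

Heavy atoms from the SMILES: 6 C, 1 Cl, 2 N, 7 O, 1 S.
Implicit hydrogens by atom environment:
  5 × O: no H
  3 × C: no H
  2 × C: 2 H each → 4
  2 × N (charge +1): no H
  2 × O (charge -1): no H
  1 × C: 3 H
  1 × Cl: no H
  1 × S: no H
  Total hydrogens = 7.
Molecular formula: C6H7ClN2O7S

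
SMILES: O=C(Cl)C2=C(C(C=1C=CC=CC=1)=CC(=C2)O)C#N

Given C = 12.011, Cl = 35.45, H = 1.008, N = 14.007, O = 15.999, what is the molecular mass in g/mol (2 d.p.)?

257.67

Molecular formula: C14H8ClNO2.
M = 14×12.011 + 1×35.45 + 8×1.008 + 1×14.007 + 2×15.999 = 257.67 g/mol.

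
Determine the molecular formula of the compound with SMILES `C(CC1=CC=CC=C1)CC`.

Heavy atoms from the SMILES: 10 C.
Implicit hydrogens by atom environment:
  5 × C (aromatic): 1 H each → 5
  3 × C: 2 H each → 6
  1 × C: 3 H
  1 × C (aromatic): no H
  Total hydrogens = 14.
Molecular formula: C10H14

C10H14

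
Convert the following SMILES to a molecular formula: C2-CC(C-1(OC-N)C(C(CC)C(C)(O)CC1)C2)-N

Heavy atoms from the SMILES: 14 C, 2 N, 2 O.
Implicit hydrogens by atom environment:
  7 × C: 2 H each → 14
  3 × C: 1 H each → 3
  2 × C: 3 H each → 6
  2 × C: no H
  2 × N: 2 H each → 4
  1 × O: 1 H
  1 × O: no H
  Total hydrogens = 28.
Molecular formula: C14H28N2O2

C14H28N2O2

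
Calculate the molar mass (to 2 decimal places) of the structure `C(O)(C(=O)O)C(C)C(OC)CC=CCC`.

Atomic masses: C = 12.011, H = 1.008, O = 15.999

216.28

Molecular formula: C11H20O4.
M = 11×12.011 + 20×1.008 + 4×15.999 = 216.28 g/mol.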